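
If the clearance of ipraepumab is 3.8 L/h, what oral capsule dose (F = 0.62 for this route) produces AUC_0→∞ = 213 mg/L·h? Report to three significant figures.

Dose = CL × AUC_0→∞ / F
     = 3.8 × 213 / 0.62 = 1305.48 mg

Dose = 1310 mg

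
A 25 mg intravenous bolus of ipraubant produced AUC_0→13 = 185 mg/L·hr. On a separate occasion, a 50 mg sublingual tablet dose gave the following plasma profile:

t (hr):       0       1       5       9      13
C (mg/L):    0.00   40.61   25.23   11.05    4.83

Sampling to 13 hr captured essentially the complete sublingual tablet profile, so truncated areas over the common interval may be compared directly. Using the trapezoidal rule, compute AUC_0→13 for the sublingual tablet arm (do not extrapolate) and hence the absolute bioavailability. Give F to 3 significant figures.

F = 0.693

Trapezoidal AUC_0→13 (sublingual tablet):
  [0→1]: (0.00+40.61)/2 × 1 = 20.305
  [1→5]: (40.61+25.23)/2 × 4 = 131.68
  [5→9]: (25.23+11.05)/2 × 4 = 72.56
  [9→13]: (11.05+4.83)/2 × 4 = 31.76
  Sum = 256.305 mg/L·hr
F = (AUC_ev/D_ev)/(AUC_iv/D_iv) = (256.305/50)/(185/25) = 5.1261/7.4 = 0.6927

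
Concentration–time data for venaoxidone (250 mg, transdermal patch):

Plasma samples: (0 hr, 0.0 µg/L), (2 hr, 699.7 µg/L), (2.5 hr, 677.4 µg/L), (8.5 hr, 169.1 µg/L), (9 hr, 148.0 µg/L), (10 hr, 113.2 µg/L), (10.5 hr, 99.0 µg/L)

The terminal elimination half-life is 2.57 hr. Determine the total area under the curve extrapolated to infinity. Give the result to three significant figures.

Trapezoidal AUC_0→10.5:
  [0→2]: (0.0+699.7)/2 × 2 = 699.7
  [2→2.5]: (699.7+677.4)/2 × 0.5 = 344.275
  [2.5→8.5]: (677.4+169.1)/2 × 6 = 2539.5
  [8.5→9]: (169.1+148.0)/2 × 0.5 = 79.275
  [9→10]: (148.0+113.2)/2 × 1 = 130.6
  [10→10.5]: (113.2+99.0)/2 × 0.5 = 53.05
  Sum = 3846.4 µg/L·hr
k_e = ln2 / t½ = 0.693147 / 2.57 = 0.2697 hr^-1
Extrapolated tail: C_last / k_e = 99.0 / 0.2697 = 367.075
AUC_0→∞ = 3846.4 + 367.075 = 4213.475 µg/L·hr

AUC = 4210 µg/L·hr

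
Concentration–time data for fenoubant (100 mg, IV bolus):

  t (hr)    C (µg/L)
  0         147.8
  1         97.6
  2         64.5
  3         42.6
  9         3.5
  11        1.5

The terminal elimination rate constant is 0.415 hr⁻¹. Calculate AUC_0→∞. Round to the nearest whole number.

Trapezoidal AUC_0→11:
  [0→1]: (147.8+97.6)/2 × 1 = 122.7
  [1→2]: (97.6+64.5)/2 × 1 = 81.05
  [2→3]: (64.5+42.6)/2 × 1 = 53.55
  [3→9]: (42.6+3.5)/2 × 6 = 138.3
  [9→11]: (3.5+1.5)/2 × 2 = 5.0
  Sum = 400.6 µg/L·hr
Extrapolated tail: C_last / k_e = 1.5 / 0.415 = 3.614
AUC_0→∞ = 400.6 + 3.614 = 404.214 µg/L·hr

AUC = 404 µg/L·hr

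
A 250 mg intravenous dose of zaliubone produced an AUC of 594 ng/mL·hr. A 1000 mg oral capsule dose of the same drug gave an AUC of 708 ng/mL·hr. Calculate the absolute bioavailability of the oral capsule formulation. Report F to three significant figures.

F = (AUC_ev / D_ev) / (AUC_iv / D_iv)
  = (708/1000) / (594/250)
  = 0.708 / 2.376 = 0.2980

F = 0.298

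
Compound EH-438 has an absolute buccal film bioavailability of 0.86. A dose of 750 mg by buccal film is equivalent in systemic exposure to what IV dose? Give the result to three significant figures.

Systemic exposure from an extravascular dose = F × D_ev, so the equivalent IV dose is F × D_ev.
D_iv = F × D_ev = 0.86 × 750 = 645 mg

D_iv = 645 mg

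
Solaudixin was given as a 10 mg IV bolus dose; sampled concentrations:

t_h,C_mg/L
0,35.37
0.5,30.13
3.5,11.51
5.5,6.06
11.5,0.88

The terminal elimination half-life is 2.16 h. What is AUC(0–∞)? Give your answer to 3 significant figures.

AUC = 120 mg/L·h

Trapezoidal AUC_0→11.5:
  [0→0.5]: (35.37+30.13)/2 × 0.5 = 16.375
  [0.5→3.5]: (30.13+11.51)/2 × 3 = 62.46
  [3.5→5.5]: (11.51+6.06)/2 × 2 = 17.57
  [5.5→11.5]: (6.06+0.88)/2 × 6 = 20.82
  Sum = 117.225 mg/L·h
k_e = ln2 / t½ = 0.693147 / 2.16 = 0.3209 h^-1
Extrapolated tail: C_last / k_e = 0.88 / 0.3209 = 2.742
AUC_0→∞ = 117.225 + 2.742 = 119.967 mg/L·h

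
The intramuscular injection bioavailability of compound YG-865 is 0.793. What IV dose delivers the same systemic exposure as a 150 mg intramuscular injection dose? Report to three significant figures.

D_iv = 119 mg

Systemic exposure from an extravascular dose = F × D_ev, so the equivalent IV dose is F × D_ev.
D_iv = F × D_ev = 0.793 × 150 = 118.95 mg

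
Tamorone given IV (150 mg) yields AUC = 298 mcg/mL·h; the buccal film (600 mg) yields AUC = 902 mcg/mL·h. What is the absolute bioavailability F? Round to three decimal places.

F = (AUC_ev / D_ev) / (AUC_iv / D_iv)
  = (902/600) / (298/150)
  = 1.50333 / 1.98667 = 0.7567

F = 0.757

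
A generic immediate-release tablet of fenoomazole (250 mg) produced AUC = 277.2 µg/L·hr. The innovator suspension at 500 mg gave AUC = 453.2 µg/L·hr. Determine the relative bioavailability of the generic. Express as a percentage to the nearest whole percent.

F_rel = 122%

F_rel = (AUC_test/D_test) / (AUC_ref/D_ref)
      = (277.2/250) / (453.2/500)
      = 1.1088 / 0.9064 = 1.2233 = 122.33%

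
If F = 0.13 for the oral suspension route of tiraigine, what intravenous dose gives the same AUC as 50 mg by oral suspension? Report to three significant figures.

Systemic exposure from an extravascular dose = F × D_ev, so the equivalent IV dose is F × D_ev.
D_iv = F × D_ev = 0.13 × 50 = 6.5 mg

D_iv = 6.50 mg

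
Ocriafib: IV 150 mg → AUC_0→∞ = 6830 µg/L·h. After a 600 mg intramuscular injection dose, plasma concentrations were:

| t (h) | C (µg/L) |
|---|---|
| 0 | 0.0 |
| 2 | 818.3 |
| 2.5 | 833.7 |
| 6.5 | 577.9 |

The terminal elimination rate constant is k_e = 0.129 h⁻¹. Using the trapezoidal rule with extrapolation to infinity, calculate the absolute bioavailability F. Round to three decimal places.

Trapezoidal AUC_0→6.5 (intramuscular injection):
  [0→2]: (0.0+818.3)/2 × 2 = 818.3
  [2→2.5]: (818.3+833.7)/2 × 0.5 = 413.0
  [2.5→6.5]: (833.7+577.9)/2 × 4 = 2823.2
  Sum = 4054.5 µg/L·h
Tail: C_last/k_e = 577.9/0.129 = 4479.845
AUC_0→∞ (intramuscular injection) = 4054.5 + 4479.845 = 8534.345 µg/L·h
F = (AUC_ev/D_ev)/(AUC_iv/D_iv) = (8534.345/600)/(6830/150) = 14.2239/45.5333 = 0.3124

F = 0.312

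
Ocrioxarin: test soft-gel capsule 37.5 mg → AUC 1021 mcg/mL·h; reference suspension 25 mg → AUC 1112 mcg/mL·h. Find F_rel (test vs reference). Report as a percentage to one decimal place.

F_rel = 61.2%

F_rel = (AUC_test/D_test) / (AUC_ref/D_ref)
      = (1021/37.5) / (1112/25)
      = 27.2267 / 44.48 = 0.6121 = 61.21%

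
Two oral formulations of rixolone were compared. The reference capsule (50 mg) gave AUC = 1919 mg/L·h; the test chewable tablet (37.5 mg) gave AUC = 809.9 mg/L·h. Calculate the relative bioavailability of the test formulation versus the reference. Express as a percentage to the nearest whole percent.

F_rel = (AUC_test/D_test) / (AUC_ref/D_ref)
      = (809.9/37.5) / (1919/50)
      = 21.5973 / 38.38 = 0.5627 = 56.27%

F_rel = 56%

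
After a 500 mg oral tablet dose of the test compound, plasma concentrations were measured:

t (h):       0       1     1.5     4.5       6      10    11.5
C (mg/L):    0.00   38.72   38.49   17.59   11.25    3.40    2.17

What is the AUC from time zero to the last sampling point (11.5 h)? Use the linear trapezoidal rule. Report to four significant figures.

Trapezoidal AUC_0→11.5:
  [0→1]: (0.00+38.72)/2 × 1 = 19.36
  [1→1.5]: (38.72+38.49)/2 × 0.5 = 19.3025
  [1.5→4.5]: (38.49+17.59)/2 × 3 = 84.12
  [4.5→6]: (17.59+11.25)/2 × 1.5 = 21.63
  [6→10]: (11.25+3.40)/2 × 4 = 29.3
  [10→11.5]: (3.40+2.17)/2 × 1.5 = 4.1775
  Sum = 177.89 mg/L·h

AUC = 177.9 mg/L·h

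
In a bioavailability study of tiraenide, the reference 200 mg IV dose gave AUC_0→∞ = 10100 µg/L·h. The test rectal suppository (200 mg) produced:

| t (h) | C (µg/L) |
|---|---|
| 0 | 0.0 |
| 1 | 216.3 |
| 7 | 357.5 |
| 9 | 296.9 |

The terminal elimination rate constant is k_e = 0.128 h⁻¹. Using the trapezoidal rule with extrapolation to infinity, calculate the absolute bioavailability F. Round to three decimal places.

Trapezoidal AUC_0→9 (rectal suppository):
  [0→1]: (0.0+216.3)/2 × 1 = 108.15
  [1→7]: (216.3+357.5)/2 × 6 = 1721.4
  [7→9]: (357.5+296.9)/2 × 2 = 654.4
  Sum = 2483.95 µg/L·h
Tail: C_last/k_e = 296.9/0.128 = 2319.531
AUC_0→∞ (rectal suppository) = 2483.95 + 2319.531 = 4803.481 µg/L·h
F = (AUC_ev/D_ev)/(AUC_iv/D_iv) = (4803.481/200)/(10100/200) = 24.017405/50.5 = 0.4756

F = 0.476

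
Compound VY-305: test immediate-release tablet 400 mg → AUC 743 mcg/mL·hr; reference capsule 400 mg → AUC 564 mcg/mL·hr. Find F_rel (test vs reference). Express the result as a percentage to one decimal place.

F_rel = (AUC_test/D_test) / (AUC_ref/D_ref)
      = (743/400) / (564/400)
      = 1.8575 / 1.41 = 1.3174 = 131.74%

F_rel = 131.7%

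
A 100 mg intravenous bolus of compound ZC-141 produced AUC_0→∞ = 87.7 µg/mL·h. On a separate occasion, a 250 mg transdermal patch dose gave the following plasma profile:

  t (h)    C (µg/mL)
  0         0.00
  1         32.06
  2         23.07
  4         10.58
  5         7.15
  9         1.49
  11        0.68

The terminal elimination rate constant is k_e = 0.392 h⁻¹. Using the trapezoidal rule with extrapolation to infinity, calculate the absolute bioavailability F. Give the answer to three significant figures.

Trapezoidal AUC_0→11 (transdermal patch):
  [0→1]: (0.00+32.06)/2 × 1 = 16.03
  [1→2]: (32.06+23.07)/2 × 1 = 27.565
  [2→4]: (23.07+10.58)/2 × 2 = 33.65
  [4→5]: (10.58+7.15)/2 × 1 = 8.865
  [5→9]: (7.15+1.49)/2 × 4 = 17.28
  [9→11]: (1.49+0.68)/2 × 2 = 2.17
  Sum = 105.56 µg/mL·h
Tail: C_last/k_e = 0.68/0.392 = 1.735
AUC_0→∞ (transdermal patch) = 105.56 + 1.735 = 107.295 µg/mL·h
F = (AUC_ev/D_ev)/(AUC_iv/D_iv) = (107.295/250)/(87.7/100) = 0.42918/0.877 = 0.4894

F = 0.489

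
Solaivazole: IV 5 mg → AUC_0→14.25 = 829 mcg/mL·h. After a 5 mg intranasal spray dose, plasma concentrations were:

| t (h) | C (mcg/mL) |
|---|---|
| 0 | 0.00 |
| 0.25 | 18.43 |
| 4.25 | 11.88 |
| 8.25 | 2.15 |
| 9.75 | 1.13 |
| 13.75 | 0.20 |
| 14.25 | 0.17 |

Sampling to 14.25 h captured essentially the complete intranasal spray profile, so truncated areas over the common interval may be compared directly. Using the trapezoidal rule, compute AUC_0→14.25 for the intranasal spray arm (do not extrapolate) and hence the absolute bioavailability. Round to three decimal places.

Trapezoidal AUC_0→14.25 (intranasal spray):
  [0→0.25]: (0.00+18.43)/2 × 0.25 = 2.30375
  [0.25→4.25]: (18.43+11.88)/2 × 4 = 60.62
  [4.25→8.25]: (11.88+2.15)/2 × 4 = 28.06
  [8.25→9.75]: (2.15+1.13)/2 × 1.5 = 2.46
  [9.75→13.75]: (1.13+0.20)/2 × 4 = 2.66
  [13.75→14.25]: (0.20+0.17)/2 × 0.5 = 0.0925
  Sum = 96.19625 mcg/mL·h
F = (AUC_ev/D_ev)/(AUC_iv/D_iv) = (96.19625/5)/(829/5) = 19.23925/165.8 = 0.1160

F = 0.116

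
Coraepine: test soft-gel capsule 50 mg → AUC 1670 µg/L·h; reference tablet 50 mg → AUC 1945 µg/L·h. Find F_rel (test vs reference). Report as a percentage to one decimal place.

F_rel = 85.9%

F_rel = (AUC_test/D_test) / (AUC_ref/D_ref)
      = (1670/50) / (1945/50)
      = 33.4 / 38.9 = 0.8586 = 85.86%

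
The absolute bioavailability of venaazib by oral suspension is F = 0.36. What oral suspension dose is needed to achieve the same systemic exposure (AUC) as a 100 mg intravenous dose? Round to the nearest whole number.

D_oral = 278 mg

For equal systemic exposure: F × D_ev = D_iv
D_ev = D_iv / F = 100 / 0.36 = 277.778 mg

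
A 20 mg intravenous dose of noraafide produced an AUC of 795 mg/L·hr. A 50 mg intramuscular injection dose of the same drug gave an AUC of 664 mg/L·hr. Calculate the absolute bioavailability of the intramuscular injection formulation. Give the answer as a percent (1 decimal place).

F = (AUC_ev / D_ev) / (AUC_iv / D_iv)
  = (664/50) / (795/20)
  = 13.28 / 39.75 = 0.3341
  = 33.41%

F = 33.4%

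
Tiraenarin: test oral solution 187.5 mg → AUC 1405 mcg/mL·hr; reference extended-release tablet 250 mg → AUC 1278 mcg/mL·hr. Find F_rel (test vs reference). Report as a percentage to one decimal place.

F_rel = 146.6%

F_rel = (AUC_test/D_test) / (AUC_ref/D_ref)
      = (1405/187.5) / (1278/250)
      = 7.49333 / 5.112 = 1.4658 = 146.58%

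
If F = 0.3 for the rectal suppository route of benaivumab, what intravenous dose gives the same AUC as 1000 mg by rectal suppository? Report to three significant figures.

Systemic exposure from an extravascular dose = F × D_ev, so the equivalent IV dose is F × D_ev.
D_iv = F × D_ev = 0.3 × 1000 = 300 mg

D_iv = 300 mg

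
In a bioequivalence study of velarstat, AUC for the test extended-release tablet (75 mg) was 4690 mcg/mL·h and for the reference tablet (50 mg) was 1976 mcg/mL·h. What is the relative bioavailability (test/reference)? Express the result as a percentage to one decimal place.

F_rel = (AUC_test/D_test) / (AUC_ref/D_ref)
      = (4690/75) / (1976/50)
      = 62.5333 / 39.52 = 1.5823 = 158.23%

F_rel = 158.2%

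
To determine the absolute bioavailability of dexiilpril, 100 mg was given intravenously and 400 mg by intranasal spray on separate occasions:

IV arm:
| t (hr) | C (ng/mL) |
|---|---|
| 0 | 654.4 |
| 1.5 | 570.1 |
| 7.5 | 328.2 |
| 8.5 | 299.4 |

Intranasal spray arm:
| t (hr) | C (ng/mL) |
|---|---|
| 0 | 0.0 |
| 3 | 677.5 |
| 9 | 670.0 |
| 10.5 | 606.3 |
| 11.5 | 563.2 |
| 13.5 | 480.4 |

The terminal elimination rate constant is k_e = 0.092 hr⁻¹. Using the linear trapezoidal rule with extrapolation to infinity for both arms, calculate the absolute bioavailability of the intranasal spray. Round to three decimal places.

F = 0.448

Trapezoidal AUC_0→8.5 (IV):
  [0→1.5]: (654.4+570.1)/2 × 1.5 = 918.375
  [1.5→7.5]: (570.1+328.2)/2 × 6 = 2694.9
  [7.5→8.5]: (328.2+299.4)/2 × 1 = 313.8
  Sum = 3927.075 ng/mL·hr
IV tail: 299.4/0.092 = 3254.348; AUC_iv,0→∞ = 3927.075 + 3254.348 = 7181.423 ng/mL·hr
Trapezoidal AUC_0→13.5 (intranasal spray):
  [0→3]: (0.0+677.5)/2 × 3 = 1016.25
  [3→9]: (677.5+670.0)/2 × 6 = 4042.5
  [9→10.5]: (670.0+606.3)/2 × 1.5 = 957.225
  [10.5→11.5]: (606.3+563.2)/2 × 1 = 584.75
  [11.5→13.5]: (563.2+480.4)/2 × 2 = 1043.6
  Sum = 7644.325 ng/mL·hr
intranasal spray tail: 480.4/0.092 = 5221.739; AUC_ev,0→∞ = 7644.325 + 5221.739 = 12866.064 ng/mL·hr
F = (AUC_ev/D_ev)/(AUC_iv/D_iv) = (12866.064/400)/(7181.423/100) = 32.16516/71.81423 = 0.4479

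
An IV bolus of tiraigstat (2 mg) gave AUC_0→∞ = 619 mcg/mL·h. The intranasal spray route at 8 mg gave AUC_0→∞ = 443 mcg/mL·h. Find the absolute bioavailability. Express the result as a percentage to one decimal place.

F = (AUC_ev / D_ev) / (AUC_iv / D_iv)
  = (443/8) / (619/2)
  = 55.375 / 309.5 = 0.1789
  = 17.89%

F = 17.9%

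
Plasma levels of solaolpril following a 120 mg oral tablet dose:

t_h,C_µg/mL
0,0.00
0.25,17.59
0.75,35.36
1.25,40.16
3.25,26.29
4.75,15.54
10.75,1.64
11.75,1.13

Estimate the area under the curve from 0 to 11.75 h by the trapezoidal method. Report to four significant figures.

Trapezoidal AUC_0→11.75:
  [0→0.25]: (0.00+17.59)/2 × 0.25 = 2.19875
  [0.25→0.75]: (17.59+35.36)/2 × 0.5 = 13.2375
  [0.75→1.25]: (35.36+40.16)/2 × 0.5 = 18.88
  [1.25→3.25]: (40.16+26.29)/2 × 2 = 66.45
  [3.25→4.75]: (26.29+15.54)/2 × 1.5 = 31.3725
  [4.75→10.75]: (15.54+1.64)/2 × 6 = 51.54
  [10.75→11.75]: (1.64+1.13)/2 × 1 = 1.385
  Sum = 185.06375 µg/mL·h

AUC = 185.1 µg/mL·h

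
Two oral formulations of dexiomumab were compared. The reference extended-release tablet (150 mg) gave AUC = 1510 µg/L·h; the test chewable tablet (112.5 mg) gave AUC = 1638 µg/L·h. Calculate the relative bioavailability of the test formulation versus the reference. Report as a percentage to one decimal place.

F_rel = (AUC_test/D_test) / (AUC_ref/D_ref)
      = (1638/112.5) / (1510/150)
      = 14.56 / 10.0667 = 1.4464 = 144.64%

F_rel = 144.6%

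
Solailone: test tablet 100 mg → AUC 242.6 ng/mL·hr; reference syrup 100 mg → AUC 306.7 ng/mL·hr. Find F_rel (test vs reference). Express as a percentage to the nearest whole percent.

F_rel = 79%

F_rel = (AUC_test/D_test) / (AUC_ref/D_ref)
      = (242.6/100) / (306.7/100)
      = 2.426 / 3.067 = 0.7910 = 79.10%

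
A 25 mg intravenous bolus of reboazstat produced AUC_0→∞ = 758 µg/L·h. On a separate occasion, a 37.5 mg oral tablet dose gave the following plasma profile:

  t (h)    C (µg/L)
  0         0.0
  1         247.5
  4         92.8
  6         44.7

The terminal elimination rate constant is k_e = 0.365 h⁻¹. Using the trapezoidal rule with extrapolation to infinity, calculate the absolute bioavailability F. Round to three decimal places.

Trapezoidal AUC_0→6 (oral tablet):
  [0→1]: (0.0+247.5)/2 × 1 = 123.75
  [1→4]: (247.5+92.8)/2 × 3 = 510.45
  [4→6]: (92.8+44.7)/2 × 2 = 137.5
  Sum = 771.7 µg/L·h
Tail: C_last/k_e = 44.7/0.365 = 122.466
AUC_0→∞ (oral tablet) = 771.7 + 122.466 = 894.166 µg/L·h
F = (AUC_ev/D_ev)/(AUC_iv/D_iv) = (894.166/37.5)/(758/25) = 23.8444/30.32 = 0.7864

F = 0.786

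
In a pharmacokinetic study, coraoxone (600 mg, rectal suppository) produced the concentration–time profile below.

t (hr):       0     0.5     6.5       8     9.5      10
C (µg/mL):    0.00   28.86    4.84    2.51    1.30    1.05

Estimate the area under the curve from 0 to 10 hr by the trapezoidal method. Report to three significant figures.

Trapezoidal AUC_0→10:
  [0→0.5]: (0.00+28.86)/2 × 0.5 = 7.215
  [0.5→6.5]: (28.86+4.84)/2 × 6 = 101.1
  [6.5→8]: (4.84+2.51)/2 × 1.5 = 5.5125
  [8→9.5]: (2.51+1.30)/2 × 1.5 = 2.8575
  [9.5→10]: (1.30+1.05)/2 × 0.5 = 0.5875
  Sum = 117.2725 µg/mL·hr

AUC = 117 µg/mL·hr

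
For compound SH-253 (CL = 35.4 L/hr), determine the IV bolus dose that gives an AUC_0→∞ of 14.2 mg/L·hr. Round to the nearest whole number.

Dose_iv = CL × AUC_0→∞
     = 35.4 × 14.2 = 502.68 mg

Dose = 503 mg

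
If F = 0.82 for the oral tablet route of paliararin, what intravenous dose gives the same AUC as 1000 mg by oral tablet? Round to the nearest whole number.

D_iv = 820 mg

Systemic exposure from an extravascular dose = F × D_ev, so the equivalent IV dose is F × D_ev.
D_iv = F × D_ev = 0.82 × 1000 = 820 mg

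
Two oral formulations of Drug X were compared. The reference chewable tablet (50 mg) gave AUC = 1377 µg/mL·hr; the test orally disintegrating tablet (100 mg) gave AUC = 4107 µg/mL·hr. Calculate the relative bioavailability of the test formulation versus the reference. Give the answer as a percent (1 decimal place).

F_rel = 149.1%

F_rel = (AUC_test/D_test) / (AUC_ref/D_ref)
      = (4107/100) / (1377/50)
      = 41.07 / 27.54 = 1.4913 = 149.13%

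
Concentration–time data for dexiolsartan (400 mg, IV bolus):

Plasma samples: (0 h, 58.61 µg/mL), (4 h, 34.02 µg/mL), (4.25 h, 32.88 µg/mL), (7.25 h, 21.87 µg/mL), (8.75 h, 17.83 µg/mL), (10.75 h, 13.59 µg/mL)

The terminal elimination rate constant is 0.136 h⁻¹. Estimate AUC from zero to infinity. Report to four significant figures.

Trapezoidal AUC_0→10.75:
  [0→4]: (58.61+34.02)/2 × 4 = 185.26
  [4→4.25]: (34.02+32.88)/2 × 0.25 = 8.3625
  [4.25→7.25]: (32.88+21.87)/2 × 3 = 82.125
  [7.25→8.75]: (21.87+17.83)/2 × 1.5 = 29.775
  [8.75→10.75]: (17.83+13.59)/2 × 2 = 31.42
  Sum = 336.9425 µg/mL·h
Extrapolated tail: C_last / k_e = 13.59 / 0.136 = 99.926
AUC_0→∞ = 336.9425 + 99.926 = 436.8685 µg/mL·h

AUC = 436.9 µg/mL·h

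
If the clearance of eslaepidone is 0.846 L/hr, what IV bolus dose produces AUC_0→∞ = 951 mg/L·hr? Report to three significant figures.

Dose_iv = CL × AUC_0→∞
     = 0.846 × 951 = 804.546 mg

Dose = 805 mg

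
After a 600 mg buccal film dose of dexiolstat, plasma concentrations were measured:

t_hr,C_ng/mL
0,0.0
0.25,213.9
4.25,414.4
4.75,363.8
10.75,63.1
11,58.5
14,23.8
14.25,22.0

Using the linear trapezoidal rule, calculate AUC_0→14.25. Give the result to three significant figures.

AUC = 2900 ng/mL·hr

Trapezoidal AUC_0→14.25:
  [0→0.25]: (0.0+213.9)/2 × 0.25 = 26.7375
  [0.25→4.25]: (213.9+414.4)/2 × 4 = 1256.6
  [4.25→4.75]: (414.4+363.8)/2 × 0.5 = 194.55
  [4.75→10.75]: (363.8+63.1)/2 × 6 = 1280.7
  [10.75→11]: (63.1+58.5)/2 × 0.25 = 15.2
  [11→14]: (58.5+23.8)/2 × 3 = 123.45
  [14→14.25]: (23.8+22.0)/2 × 0.25 = 5.725
  Sum = 2902.9625 ng/mL·hr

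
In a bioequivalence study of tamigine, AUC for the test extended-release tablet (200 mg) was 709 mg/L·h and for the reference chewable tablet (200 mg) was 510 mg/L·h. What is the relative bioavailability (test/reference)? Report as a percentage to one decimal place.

F_rel = (AUC_test/D_test) / (AUC_ref/D_ref)
      = (709/200) / (510/200)
      = 3.545 / 2.55 = 1.3902 = 139.02%

F_rel = 139.0%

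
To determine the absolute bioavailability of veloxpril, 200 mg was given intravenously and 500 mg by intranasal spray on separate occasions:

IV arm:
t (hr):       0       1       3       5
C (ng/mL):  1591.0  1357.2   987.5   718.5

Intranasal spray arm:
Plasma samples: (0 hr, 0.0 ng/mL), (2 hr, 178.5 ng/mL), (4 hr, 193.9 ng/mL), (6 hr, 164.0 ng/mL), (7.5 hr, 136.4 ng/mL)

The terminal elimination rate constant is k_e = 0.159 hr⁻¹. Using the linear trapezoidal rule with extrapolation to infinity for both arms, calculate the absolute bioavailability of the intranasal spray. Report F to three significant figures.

F = 0.0793

Trapezoidal AUC_0→5 (IV):
  [0→1]: (1591.0+1357.2)/2 × 1 = 1474.1
  [1→3]: (1357.2+987.5)/2 × 2 = 2344.7
  [3→5]: (987.5+718.5)/2 × 2 = 1706.0
  Sum = 5524.8 ng/mL·hr
IV tail: 718.5/0.159 = 4518.868; AUC_iv,0→∞ = 5524.8 + 4518.868 = 10043.668 ng/mL·hr
Trapezoidal AUC_0→7.5 (intranasal spray):
  [0→2]: (0.0+178.5)/2 × 2 = 178.5
  [2→4]: (178.5+193.9)/2 × 2 = 372.4
  [4→6]: (193.9+164.0)/2 × 2 = 357.9
  [6→7.5]: (164.0+136.4)/2 × 1.5 = 225.3
  Sum = 1134.1 ng/mL·hr
intranasal spray tail: 136.4/0.159 = 857.862; AUC_ev,0→∞ = 1134.1 + 857.862 = 1991.962 ng/mL·hr
F = (AUC_ev/D_ev)/(AUC_iv/D_iv) = (1991.962/500)/(10043.668/200) = 3.983924/50.21834 = 0.0793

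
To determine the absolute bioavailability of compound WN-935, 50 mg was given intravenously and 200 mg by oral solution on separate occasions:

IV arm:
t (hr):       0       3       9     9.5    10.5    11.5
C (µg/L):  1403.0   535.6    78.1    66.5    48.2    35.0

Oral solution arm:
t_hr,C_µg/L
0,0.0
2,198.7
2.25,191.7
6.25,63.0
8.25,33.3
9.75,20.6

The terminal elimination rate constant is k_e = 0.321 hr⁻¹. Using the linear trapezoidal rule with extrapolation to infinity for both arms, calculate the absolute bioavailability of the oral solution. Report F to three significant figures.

F = 0.0480

Trapezoidal AUC_0→11.5 (IV):
  [0→3]: (1403.0+535.6)/2 × 3 = 2907.9
  [3→9]: (535.6+78.1)/2 × 6 = 1841.1
  [9→9.5]: (78.1+66.5)/2 × 0.5 = 36.15
  [9.5→10.5]: (66.5+48.2)/2 × 1 = 57.35
  [10.5→11.5]: (48.2+35.0)/2 × 1 = 41.6
  Sum = 4884.1 µg/L·hr
IV tail: 35.0/0.321 = 109.034; AUC_iv,0→∞ = 4884.1 + 109.034 = 4993.134 µg/L·hr
Trapezoidal AUC_0→9.75 (oral solution):
  [0→2]: (0.0+198.7)/2 × 2 = 198.7
  [2→2.25]: (198.7+191.7)/2 × 0.25 = 48.8
  [2.25→6.25]: (191.7+63.0)/2 × 4 = 509.4
  [6.25→8.25]: (63.0+33.3)/2 × 2 = 96.3
  [8.25→9.75]: (33.3+20.6)/2 × 1.5 = 40.425
  Sum = 893.625 µg/L·hr
oral solution tail: 20.6/0.321 = 64.174; AUC_ev,0→∞ = 893.625 + 64.174 = 957.799 µg/L·hr
F = (AUC_ev/D_ev)/(AUC_iv/D_iv) = (957.799/200)/(4993.134/50) = 4.788995/99.86268 = 0.0480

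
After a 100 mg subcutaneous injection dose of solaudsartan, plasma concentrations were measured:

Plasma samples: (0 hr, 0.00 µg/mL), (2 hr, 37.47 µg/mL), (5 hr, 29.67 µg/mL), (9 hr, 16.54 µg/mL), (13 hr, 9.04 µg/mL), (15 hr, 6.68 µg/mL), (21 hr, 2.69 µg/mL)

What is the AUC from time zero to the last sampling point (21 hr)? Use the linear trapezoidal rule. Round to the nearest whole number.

AUC = 326 µg/mL·hr

Trapezoidal AUC_0→21:
  [0→2]: (0.00+37.47)/2 × 2 = 37.47
  [2→5]: (37.47+29.67)/2 × 3 = 100.71
  [5→9]: (29.67+16.54)/2 × 4 = 92.42
  [9→13]: (16.54+9.04)/2 × 4 = 51.16
  [13→15]: (9.04+6.68)/2 × 2 = 15.72
  [15→21]: (6.68+2.69)/2 × 6 = 28.11
  Sum = 325.59 µg/mL·hr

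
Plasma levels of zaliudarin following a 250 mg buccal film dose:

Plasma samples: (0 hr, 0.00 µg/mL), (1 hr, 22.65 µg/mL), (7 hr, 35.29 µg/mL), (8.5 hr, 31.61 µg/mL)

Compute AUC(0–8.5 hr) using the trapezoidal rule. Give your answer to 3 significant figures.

AUC = 235 µg/mL·hr

Trapezoidal AUC_0→8.5:
  [0→1]: (0.00+22.65)/2 × 1 = 11.325
  [1→7]: (22.65+35.29)/2 × 6 = 173.82
  [7→8.5]: (35.29+31.61)/2 × 1.5 = 50.175
  Sum = 235.32 µg/mL·hr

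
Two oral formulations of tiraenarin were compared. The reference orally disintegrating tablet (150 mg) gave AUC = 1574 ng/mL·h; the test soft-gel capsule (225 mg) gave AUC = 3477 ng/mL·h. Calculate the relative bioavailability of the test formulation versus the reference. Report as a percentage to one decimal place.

F_rel = 147.3%

F_rel = (AUC_test/D_test) / (AUC_ref/D_ref)
      = (3477/225) / (1574/150)
      = 15.4533 / 10.4933 = 1.4727 = 147.27%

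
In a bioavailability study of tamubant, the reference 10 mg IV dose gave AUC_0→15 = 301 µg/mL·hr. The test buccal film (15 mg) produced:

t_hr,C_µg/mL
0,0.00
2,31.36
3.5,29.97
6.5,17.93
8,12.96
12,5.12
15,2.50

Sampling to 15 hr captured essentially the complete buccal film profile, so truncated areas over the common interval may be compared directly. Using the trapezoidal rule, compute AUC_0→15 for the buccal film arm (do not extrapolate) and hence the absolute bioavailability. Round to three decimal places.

F = 0.487

Trapezoidal AUC_0→15 (buccal film):
  [0→2]: (0.00+31.36)/2 × 2 = 31.36
  [2→3.5]: (31.36+29.97)/2 × 1.5 = 45.9975
  [3.5→6.5]: (29.97+17.93)/2 × 3 = 71.85
  [6.5→8]: (17.93+12.96)/2 × 1.5 = 23.1675
  [8→12]: (12.96+5.12)/2 × 4 = 36.16
  [12→15]: (5.12+2.50)/2 × 3 = 11.43
  Sum = 219.965 µg/mL·hr
F = (AUC_ev/D_ev)/(AUC_iv/D_iv) = (219.965/15)/(301/10) = 14.6643/30.1 = 0.4872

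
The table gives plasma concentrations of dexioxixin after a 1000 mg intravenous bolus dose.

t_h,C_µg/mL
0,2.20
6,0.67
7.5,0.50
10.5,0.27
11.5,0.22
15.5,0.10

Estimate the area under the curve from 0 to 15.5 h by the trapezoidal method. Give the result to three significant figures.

AUC = 11.5 µg/mL·h

Trapezoidal AUC_0→15.5:
  [0→6]: (2.20+0.67)/2 × 6 = 8.61
  [6→7.5]: (0.67+0.50)/2 × 1.5 = 0.8775
  [7.5→10.5]: (0.50+0.27)/2 × 3 = 1.155
  [10.5→11.5]: (0.27+0.22)/2 × 1 = 0.245
  [11.5→15.5]: (0.22+0.10)/2 × 4 = 0.64
  Sum = 11.5275 µg/mL·h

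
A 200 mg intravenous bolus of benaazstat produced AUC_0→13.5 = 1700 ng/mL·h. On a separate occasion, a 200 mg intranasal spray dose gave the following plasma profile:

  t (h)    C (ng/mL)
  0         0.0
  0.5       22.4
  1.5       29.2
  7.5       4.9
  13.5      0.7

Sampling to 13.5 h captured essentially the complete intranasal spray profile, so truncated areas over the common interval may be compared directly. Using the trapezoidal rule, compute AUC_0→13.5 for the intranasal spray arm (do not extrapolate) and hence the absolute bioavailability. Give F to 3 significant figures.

Trapezoidal AUC_0→13.5 (intranasal spray):
  [0→0.5]: (0.0+22.4)/2 × 0.5 = 5.6
  [0.5→1.5]: (22.4+29.2)/2 × 1 = 25.8
  [1.5→7.5]: (29.2+4.9)/2 × 6 = 102.3
  [7.5→13.5]: (4.9+0.7)/2 × 6 = 16.8
  Sum = 150.5 ng/mL·h
F = (AUC_ev/D_ev)/(AUC_iv/D_iv) = (150.5/200)/(1700/200) = 0.7525/8.5 = 0.0885

F = 0.0885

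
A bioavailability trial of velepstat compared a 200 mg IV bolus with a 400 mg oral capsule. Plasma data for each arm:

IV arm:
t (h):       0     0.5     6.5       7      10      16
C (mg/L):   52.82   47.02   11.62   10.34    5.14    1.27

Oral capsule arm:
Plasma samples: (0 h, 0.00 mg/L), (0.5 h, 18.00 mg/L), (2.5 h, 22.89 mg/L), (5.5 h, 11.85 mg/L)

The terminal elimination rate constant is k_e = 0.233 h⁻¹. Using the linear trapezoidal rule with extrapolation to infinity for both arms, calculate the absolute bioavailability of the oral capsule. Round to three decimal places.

F = 0.292

Trapezoidal AUC_0→16 (IV):
  [0→0.5]: (52.82+47.02)/2 × 0.5 = 24.96
  [0.5→6.5]: (47.02+11.62)/2 × 6 = 175.92
  [6.5→7]: (11.62+10.34)/2 × 0.5 = 5.49
  [7→10]: (10.34+5.14)/2 × 3 = 23.22
  [10→16]: (5.14+1.27)/2 × 6 = 19.23
  Sum = 248.82 mg/L·h
IV tail: 1.27/0.233 = 5.451; AUC_iv,0→∞ = 248.82 + 5.451 = 254.271 mg/L·h
Trapezoidal AUC_0→5.5 (oral capsule):
  [0→0.5]: (0.00+18.00)/2 × 0.5 = 4.5
  [0.5→2.5]: (18.00+22.89)/2 × 2 = 40.89
  [2.5→5.5]: (22.89+11.85)/2 × 3 = 52.11
  Sum = 97.5 mg/L·h
oral capsule tail: 11.85/0.233 = 50.858; AUC_ev,0→∞ = 97.5 + 50.858 = 148.358 mg/L·h
F = (AUC_ev/D_ev)/(AUC_iv/D_iv) = (148.358/400)/(254.271/200) = 0.370895/1.271355 = 0.2917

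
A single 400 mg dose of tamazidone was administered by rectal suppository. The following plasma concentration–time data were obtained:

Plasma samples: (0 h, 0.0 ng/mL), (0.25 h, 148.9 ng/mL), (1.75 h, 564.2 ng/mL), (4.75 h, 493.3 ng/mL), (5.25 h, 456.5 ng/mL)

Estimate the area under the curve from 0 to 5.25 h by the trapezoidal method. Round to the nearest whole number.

Trapezoidal AUC_0→5.25:
  [0→0.25]: (0.0+148.9)/2 × 0.25 = 18.6125
  [0.25→1.75]: (148.9+564.2)/2 × 1.5 = 534.825
  [1.75→4.75]: (564.2+493.3)/2 × 3 = 1586.25
  [4.75→5.25]: (493.3+456.5)/2 × 0.5 = 237.45
  Sum = 2377.1375 ng/mL·h

AUC = 2377 ng/mL·h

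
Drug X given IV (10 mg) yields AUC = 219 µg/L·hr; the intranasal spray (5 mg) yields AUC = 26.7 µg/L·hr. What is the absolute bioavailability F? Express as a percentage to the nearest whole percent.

F = 24%

F = (AUC_ev / D_ev) / (AUC_iv / D_iv)
  = (26.7/5) / (219/10)
  = 5.34 / 21.9 = 0.2438
  = 24.38%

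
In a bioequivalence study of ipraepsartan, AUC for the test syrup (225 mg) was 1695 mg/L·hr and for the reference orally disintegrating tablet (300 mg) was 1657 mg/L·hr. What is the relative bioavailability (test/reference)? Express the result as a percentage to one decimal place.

F_rel = (AUC_test/D_test) / (AUC_ref/D_ref)
      = (1695/225) / (1657/300)
      = 7.53333 / 5.52333 = 1.3639 = 136.39%

F_rel = 136.4%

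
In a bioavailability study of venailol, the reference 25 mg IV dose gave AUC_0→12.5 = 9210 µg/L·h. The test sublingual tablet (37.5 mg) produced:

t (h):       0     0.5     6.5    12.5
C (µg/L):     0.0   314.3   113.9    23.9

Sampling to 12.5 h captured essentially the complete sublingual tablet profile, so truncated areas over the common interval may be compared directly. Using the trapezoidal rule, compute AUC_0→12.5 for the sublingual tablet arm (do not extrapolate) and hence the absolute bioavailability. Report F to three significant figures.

Trapezoidal AUC_0→12.5 (sublingual tablet):
  [0→0.5]: (0.0+314.3)/2 × 0.5 = 78.575
  [0.5→6.5]: (314.3+113.9)/2 × 6 = 1284.6
  [6.5→12.5]: (113.9+23.9)/2 × 6 = 413.4
  Sum = 1776.575 µg/L·h
F = (AUC_ev/D_ev)/(AUC_iv/D_iv) = (1776.575/37.5)/(9210/25) = 47.3753/368.4 = 0.1286

F = 0.129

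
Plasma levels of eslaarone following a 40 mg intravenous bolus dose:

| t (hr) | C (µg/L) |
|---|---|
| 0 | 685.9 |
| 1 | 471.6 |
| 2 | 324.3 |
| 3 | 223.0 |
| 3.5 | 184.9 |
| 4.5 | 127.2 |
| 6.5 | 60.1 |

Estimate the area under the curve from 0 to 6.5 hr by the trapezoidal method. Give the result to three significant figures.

Trapezoidal AUC_0→6.5:
  [0→1]: (685.9+471.6)/2 × 1 = 578.75
  [1→2]: (471.6+324.3)/2 × 1 = 397.95
  [2→3]: (324.3+223.0)/2 × 1 = 273.65
  [3→3.5]: (223.0+184.9)/2 × 0.5 = 101.975
  [3.5→4.5]: (184.9+127.2)/2 × 1 = 156.05
  [4.5→6.5]: (127.2+60.1)/2 × 2 = 187.3
  Sum = 1695.675 µg/L·hr

AUC = 1700 µg/L·hr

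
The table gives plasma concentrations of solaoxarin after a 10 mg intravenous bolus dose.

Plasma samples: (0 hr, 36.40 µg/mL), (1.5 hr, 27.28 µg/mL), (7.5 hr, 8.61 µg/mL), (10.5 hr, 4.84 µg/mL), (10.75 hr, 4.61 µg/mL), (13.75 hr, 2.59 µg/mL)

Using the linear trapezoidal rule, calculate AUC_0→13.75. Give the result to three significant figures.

Trapezoidal AUC_0→13.75:
  [0→1.5]: (36.40+27.28)/2 × 1.5 = 47.76
  [1.5→7.5]: (27.28+8.61)/2 × 6 = 107.67
  [7.5→10.5]: (8.61+4.84)/2 × 3 = 20.175
  [10.5→10.75]: (4.84+4.61)/2 × 0.25 = 1.18125
  [10.75→13.75]: (4.61+2.59)/2 × 3 = 10.8
  Sum = 187.58625 µg/mL·hr

AUC = 188 µg/mL·hr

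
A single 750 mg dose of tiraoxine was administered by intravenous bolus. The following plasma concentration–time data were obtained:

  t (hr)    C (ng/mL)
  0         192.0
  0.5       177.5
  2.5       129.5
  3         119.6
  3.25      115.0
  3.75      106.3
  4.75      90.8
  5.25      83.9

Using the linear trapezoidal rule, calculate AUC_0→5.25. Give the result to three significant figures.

Trapezoidal AUC_0→5.25:
  [0→0.5]: (192.0+177.5)/2 × 0.5 = 92.375
  [0.5→2.5]: (177.5+129.5)/2 × 2 = 307.0
  [2.5→3]: (129.5+119.6)/2 × 0.5 = 62.275
  [3→3.25]: (119.6+115.0)/2 × 0.25 = 29.325
  [3.25→3.75]: (115.0+106.3)/2 × 0.5 = 55.325
  [3.75→4.75]: (106.3+90.8)/2 × 1 = 98.55
  [4.75→5.25]: (90.8+83.9)/2 × 0.5 = 43.675
  Sum = 688.525 ng/mL·hr

AUC = 689 ng/mL·hr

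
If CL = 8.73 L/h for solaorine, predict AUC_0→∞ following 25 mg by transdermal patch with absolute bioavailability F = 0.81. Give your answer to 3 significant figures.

AUC_0→∞ = F × Dose / CL
        = 0.81 × 25 / 8.73 = 2.31959 mg/L·h

AUC = 2.32 mg/L·h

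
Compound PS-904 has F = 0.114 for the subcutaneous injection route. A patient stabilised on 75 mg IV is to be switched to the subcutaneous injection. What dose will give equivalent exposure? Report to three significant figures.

D_subcutaneous = 658 mg

For equal systemic exposure: F × D_ev = D_iv
D_ev = D_iv / F = 75 / 0.114 = 657.895 mg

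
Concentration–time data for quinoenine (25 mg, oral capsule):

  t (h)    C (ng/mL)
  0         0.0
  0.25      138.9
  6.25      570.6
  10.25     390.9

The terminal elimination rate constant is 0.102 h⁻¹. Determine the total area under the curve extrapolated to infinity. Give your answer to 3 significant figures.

AUC = 7900 ng/mL·h

Trapezoidal AUC_0→10.25:
  [0→0.25]: (0.0+138.9)/2 × 0.25 = 17.3625
  [0.25→6.25]: (138.9+570.6)/2 × 6 = 2128.5
  [6.25→10.25]: (570.6+390.9)/2 × 4 = 1923.0
  Sum = 4068.8625 ng/mL·h
Extrapolated tail: C_last / k_e = 390.9 / 0.102 = 3832.353
AUC_0→∞ = 4068.8625 + 3832.353 = 7901.2155 ng/mL·h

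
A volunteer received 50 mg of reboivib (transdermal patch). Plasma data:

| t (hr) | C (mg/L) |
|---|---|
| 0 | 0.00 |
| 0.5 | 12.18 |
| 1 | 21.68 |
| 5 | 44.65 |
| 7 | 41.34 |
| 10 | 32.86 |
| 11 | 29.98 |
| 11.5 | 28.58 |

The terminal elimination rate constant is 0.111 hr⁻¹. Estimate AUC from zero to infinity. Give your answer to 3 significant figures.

Trapezoidal AUC_0→11.5:
  [0→0.5]: (0.00+12.18)/2 × 0.5 = 3.045
  [0.5→1]: (12.18+21.68)/2 × 0.5 = 8.465
  [1→5]: (21.68+44.65)/2 × 4 = 132.66
  [5→7]: (44.65+41.34)/2 × 2 = 85.99
  [7→10]: (41.34+32.86)/2 × 3 = 111.3
  [10→11]: (32.86+29.98)/2 × 1 = 31.42
  [11→11.5]: (29.98+28.58)/2 × 0.5 = 14.64
  Sum = 387.52 mg/L·hr
Extrapolated tail: C_last / k_e = 28.58 / 0.111 = 257.477
AUC_0→∞ = 387.52 + 257.477 = 644.997 mg/L·hr

AUC = 645 mg/L·hr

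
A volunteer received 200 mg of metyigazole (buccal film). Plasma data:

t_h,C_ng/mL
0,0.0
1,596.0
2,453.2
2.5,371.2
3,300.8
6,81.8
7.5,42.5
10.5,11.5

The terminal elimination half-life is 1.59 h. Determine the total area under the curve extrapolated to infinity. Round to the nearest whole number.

Trapezoidal AUC_0→10.5:
  [0→1]: (0.0+596.0)/2 × 1 = 298.0
  [1→2]: (596.0+453.2)/2 × 1 = 524.6
  [2→2.5]: (453.2+371.2)/2 × 0.5 = 206.1
  [2.5→3]: (371.2+300.8)/2 × 0.5 = 168.0
  [3→6]: (300.8+81.8)/2 × 3 = 573.9
  [6→7.5]: (81.8+42.5)/2 × 1.5 = 93.225
  [7.5→10.5]: (42.5+11.5)/2 × 3 = 81.0
  Sum = 1944.825 ng/mL·h
k_e = ln2 / t½ = 0.693147 / 1.59 = 0.4359 h^-1
Extrapolated tail: C_last / k_e = 11.5 / 0.4359 = 26.382
AUC_0→∞ = 1944.825 + 26.382 = 1971.207 ng/mL·h

AUC = 1971 ng/mL·h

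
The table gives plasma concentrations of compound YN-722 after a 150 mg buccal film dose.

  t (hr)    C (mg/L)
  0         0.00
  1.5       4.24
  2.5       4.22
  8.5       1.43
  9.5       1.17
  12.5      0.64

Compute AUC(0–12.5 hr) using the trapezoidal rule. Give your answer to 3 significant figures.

Trapezoidal AUC_0→12.5:
  [0→1.5]: (0.00+4.24)/2 × 1.5 = 3.18
  [1.5→2.5]: (4.24+4.22)/2 × 1 = 4.23
  [2.5→8.5]: (4.22+1.43)/2 × 6 = 16.95
  [8.5→9.5]: (1.43+1.17)/2 × 1 = 1.3
  [9.5→12.5]: (1.17+0.64)/2 × 3 = 2.715
  Sum = 28.375 mg/L·hr

AUC = 28.4 mg/L·hr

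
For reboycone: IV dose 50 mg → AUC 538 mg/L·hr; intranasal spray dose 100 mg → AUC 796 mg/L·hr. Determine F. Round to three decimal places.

F = (AUC_ev / D_ev) / (AUC_iv / D_iv)
  = (796/100) / (538/50)
  = 7.96 / 10.76 = 0.7398

F = 0.740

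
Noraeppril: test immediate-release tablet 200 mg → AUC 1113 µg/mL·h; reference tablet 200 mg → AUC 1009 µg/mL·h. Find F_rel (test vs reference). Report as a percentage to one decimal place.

F_rel = (AUC_test/D_test) / (AUC_ref/D_ref)
      = (1113/200) / (1009/200)
      = 5.565 / 5.045 = 1.1031 = 110.31%

F_rel = 110.3%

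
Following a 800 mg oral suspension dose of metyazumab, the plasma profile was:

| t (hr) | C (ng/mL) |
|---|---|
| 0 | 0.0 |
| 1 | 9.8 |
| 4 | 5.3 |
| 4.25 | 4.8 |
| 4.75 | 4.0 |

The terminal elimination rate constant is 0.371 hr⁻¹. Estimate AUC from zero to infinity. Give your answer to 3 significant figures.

Trapezoidal AUC_0→4.75:
  [0→1]: (0.0+9.8)/2 × 1 = 4.9
  [1→4]: (9.8+5.3)/2 × 3 = 22.65
  [4→4.25]: (5.3+4.8)/2 × 0.25 = 1.2625
  [4.25→4.75]: (4.8+4.0)/2 × 0.5 = 2.2
  Sum = 31.0125 ng/mL·hr
Extrapolated tail: C_last / k_e = 4.0 / 0.371 = 10.782
AUC_0→∞ = 31.0125 + 10.782 = 41.7945 ng/mL·hr

AUC = 41.8 ng/mL·hr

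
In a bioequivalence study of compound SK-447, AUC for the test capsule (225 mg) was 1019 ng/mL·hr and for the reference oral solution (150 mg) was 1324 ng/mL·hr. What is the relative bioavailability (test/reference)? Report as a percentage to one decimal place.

F_rel = 51.3%

F_rel = (AUC_test/D_test) / (AUC_ref/D_ref)
      = (1019/225) / (1324/150)
      = 4.52889 / 8.82667 = 0.5131 = 51.31%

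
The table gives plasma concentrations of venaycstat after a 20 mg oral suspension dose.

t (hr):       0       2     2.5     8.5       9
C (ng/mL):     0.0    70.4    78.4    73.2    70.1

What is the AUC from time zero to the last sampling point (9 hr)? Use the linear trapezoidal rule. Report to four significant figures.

Trapezoidal AUC_0→9:
  [0→2]: (0.0+70.4)/2 × 2 = 70.4
  [2→2.5]: (70.4+78.4)/2 × 0.5 = 37.2
  [2.5→8.5]: (78.4+73.2)/2 × 6 = 454.8
  [8.5→9]: (73.2+70.1)/2 × 0.5 = 35.825
  Sum = 598.225 ng/mL·hr

AUC = 598.2 ng/mL·hr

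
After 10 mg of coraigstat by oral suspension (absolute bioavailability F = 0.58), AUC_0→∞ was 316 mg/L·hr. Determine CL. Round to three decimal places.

CL = 0.018 L/hr

CL = F × Dose / AUC_0→∞
   = 0.58 × 10 / 316 = 0.0183544 L/hr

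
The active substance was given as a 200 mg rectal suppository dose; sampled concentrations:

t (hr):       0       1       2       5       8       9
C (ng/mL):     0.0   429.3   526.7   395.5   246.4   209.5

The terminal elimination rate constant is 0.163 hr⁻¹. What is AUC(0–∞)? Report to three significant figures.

Trapezoidal AUC_0→9:
  [0→1]: (0.0+429.3)/2 × 1 = 214.65
  [1→2]: (429.3+526.7)/2 × 1 = 478.0
  [2→5]: (526.7+395.5)/2 × 3 = 1383.3
  [5→8]: (395.5+246.4)/2 × 3 = 962.85
  [8→9]: (246.4+209.5)/2 × 1 = 227.95
  Sum = 3266.75 ng/mL·hr
Extrapolated tail: C_last / k_e = 209.5 / 0.163 = 1285.276
AUC_0→∞ = 3266.75 + 1285.276 = 4552.026 ng/mL·hr

AUC = 4550 ng/mL·hr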